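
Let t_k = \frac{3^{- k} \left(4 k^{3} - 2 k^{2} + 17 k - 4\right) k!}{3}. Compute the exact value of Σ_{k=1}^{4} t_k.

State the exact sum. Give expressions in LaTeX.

Σ = 1195/27

Ratio r(k) = (4*k**4 + 14*k**3 + 35*k**2 + 40*k + 15)/(3*(4*k**3 - 2*k**2 + 17*k - 4)).
So A=k/3 + 1/3 and B=1, with C=k**3 - k**2/2 + 17*k/4 - 1.
Solve (k/3 + 1/3)·f(k+1) − (1)·f(k) = k**3 - k**2/2 + 17*k/4 - 1.
From deg A=1, deg B=0, deg C=3: d=2.
Coefficient equations give f(k) = 3*(4*k**2 - 2*k + 3)/4.
So s_k = (B(k−1)f/C)·t_k = (3*(4*k**2 - 2*k + 3)/(4*k**3 - 2*k**2 + 17*k - 4))·t_k = (4*k**2 - 2*k + 3)*factorial(k)/3**k.
Δs = (4*k**3 - 2*k**2 + 17*k - 4)*factorial(k)/(3*3**k), as required.
Sum = s_(5) − s_(1); s_(5) = 1240/27, s_(1) = 5/3 ⇒ 1195/27.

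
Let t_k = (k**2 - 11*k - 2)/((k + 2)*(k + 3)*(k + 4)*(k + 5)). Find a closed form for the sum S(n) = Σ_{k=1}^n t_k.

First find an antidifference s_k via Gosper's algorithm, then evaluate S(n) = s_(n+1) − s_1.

S(n) = n*(-n**2 - 27*n - 32)/(15*(n**3 + 12*n**2 + 47*n + 60))

Ratio r(k) = (k + 2)*(11*k - (k + 1)**2 + 13)/((k + 6)*(-k**2 + 11*k + 2)).
Factor: A=k + 2; B=k + 6; C=k**2 - 11*k - 2.
Solve (k + 2)·f(k+1) − (k + 5)·f(k) = k**2 - 11*k - 2.
From deg A=1, deg B=1, deg C=2: d=3.
A polynomial solution: f(k) = -k*(k**2 + 21*k - 10)/12.
Then R = B(k−1)f/C = -k*(k + 5)*(k**2 + 21*k - 10)/(12*(k**2 - 11*k - 2)), so s_k = R(k)·t_k = k*(-k**2 - 21*k + 10)/(12*(k + 2)*(k + 3)*(k + 4)).
Δs = (k**2 - 11*k - 2)/(k**4 + 14*k**3 + 71*k**2 + 154*k + 120), as required.
Evaluate: s_(n+1) = (-n**3 - 24*n**2 - 35*n - 12)/(12*(n**3 + 12*n**2 + 47*n + 60)); subtract s_(1) = -1/60 ⇒ S(n) = n*(-n**2 - 27*n - 32)/(15*(n**3 + 12*n**2 + 47*n + 60)).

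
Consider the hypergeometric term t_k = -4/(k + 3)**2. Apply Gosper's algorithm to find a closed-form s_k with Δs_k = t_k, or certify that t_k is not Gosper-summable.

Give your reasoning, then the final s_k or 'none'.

r(k) = (k + 3)**2/(k + 4)**2 after simplifying.
Factor: A=k**2 + 6*k + 9; B=k**2 + 8*k + 16; C=1.
f must satisfy (k**2 + 6*k + 9)·f(k+1) − (k**2 + 6*k + 9)·f(k) = 1.
d = 0 from the (2,2,0) case.
Generic f = c0 gives residual -1; -1 = 0 cannot hold, so t_k is not Gosper-summable.

no hypergeometric antidifference exists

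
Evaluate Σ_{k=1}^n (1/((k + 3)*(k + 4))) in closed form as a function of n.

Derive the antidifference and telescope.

t_(k+1)/t_k = (k + 3)/(k + 5).
Gosper form: A/B · C(k+1)/C(k) with A=k + 3, B=k + 5, C=1.
Solve (k + 3)·f(k+1) − (k + 4)·f(k) = 1.
deg f ≤ 1 (via 1,1,0).
Solving with deg f ≤ 1: f(k) = k/3.
Certificate R = B(k−1)f/C = k*(k + 4)/3 gives s_k = k/(3*(k + 3)).
Δs = 1/(k**2 + 7*k + 12), as required.
Σ_(k=1)^n t_k = s_(n+1) − s_(1) = ((n + 1)/(3*(n + 4))) − (1/12), i.e. n/(4*(n + 4)).

S(n) = n/(4*(n + 4))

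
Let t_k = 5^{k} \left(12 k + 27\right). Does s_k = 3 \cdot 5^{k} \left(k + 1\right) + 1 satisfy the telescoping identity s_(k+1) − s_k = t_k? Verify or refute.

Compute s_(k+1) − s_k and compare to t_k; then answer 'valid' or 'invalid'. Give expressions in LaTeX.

Valid: the claim telescopes to t_k.

s_(k+1) = 15*5**k*(k + 2) + 1
s_(k+1) − s_k = 5**k*(12*k + 27)
(s_(k+1) − s_k) − t_k = 0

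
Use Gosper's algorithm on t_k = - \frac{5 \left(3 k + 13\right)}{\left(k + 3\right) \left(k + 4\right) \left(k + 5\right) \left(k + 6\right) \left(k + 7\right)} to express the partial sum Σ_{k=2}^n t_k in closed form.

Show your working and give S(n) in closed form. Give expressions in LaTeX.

r(k) = (k + 3)*(3*k + 16)/((k + 8)*(3*k + 13)) after simplifying.
Take A(k)=k + 3, B(k)=k + 8, C(k)=k + 13/3.
Key eq: (k + 3)·f(k+1) = (k + 7)·f(k) + (k + 13/3).
Bound: deg f ≤ 4.
A polynomial solution: f(k) = k*(k + 4)*(k**2 + 14*k + 63)/270.
R(k) = B(k−1)·f(k)/C(k) = k*(k + 4)*(k + 7)*(k**2 + 14*k + 63)/(90*(3*k + 13)); s_k = R·t_k = k*(-k**2 - 14*k - 63)/(18*(k**3 + 14*k**2 + 63*k + 90)).
s_(k+1) − s_k = 5*(-3*k - 13)/(k**5 + 25*k**4 + 245*k**3 + 1175*k**2 + 2754*k + 2520) = t_k.
Σ_(k=2)^n t_k = s_(n+1) − s_(2) = ((-n**3 - 17*n**2 - 94*n - 78)/(18*(n**3 + 17*n**2 + 94*n + 168))) − (-19/504), i.e. (-n**3 - 17*n**2 - 94*n + 112)/(56*(n**3 + 17*n**2 + 94*n + 168)).

S(n) = \frac{- n^{3} - 17 n^{2} - 94 n + 112}{56 \left(n^{3} + 17 n^{2} + 94 n + 168\right)}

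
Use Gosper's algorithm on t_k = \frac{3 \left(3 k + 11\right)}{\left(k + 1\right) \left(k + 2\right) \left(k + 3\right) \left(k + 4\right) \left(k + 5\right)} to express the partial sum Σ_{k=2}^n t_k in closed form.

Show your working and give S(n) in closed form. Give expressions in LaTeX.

S(n) = \frac{n^{3} + 10 n^{2} + 31 n - 42}{24 \left(n^{3} + 10 n^{2} + 31 n + 30\right)}

The ratio is (k + 1)*(3*k + 14)/((k + 6)*(3*k + 11)).
Factor: A=k + 1; B=k + 6; C=k + 11/3.
Need (k + 1)·f(k+1) − (k + 5)·f(k) = k + 11/3.
deg f ≤ 4 (via 1,1,1).
Solving with deg f ≤ 4: f(k) = k*(k + 3)*(k**2 + 7*k + 14)/24.
Certificate R = B(k−1)f/C = k*(k + 3)*(k + 5)*(k**2 + 7*k + 14)/(8*(3*k + 11)) gives s_k = 3*k*(k**2 + 7*k + 14)/(8*(k**3 + 7*k**2 + 14*k + 8)).
s_(k+1) − s_k = 3*(3*k + 11)/(k**5 + 15*k**4 + 85*k**3 + 225*k**2 + 274*k + 120) = t_k.
Evaluate: s_(n+1) = 3*(n**3 + 10*n**2 + 31*n + 22)/(8*(n**3 + 10*n**2 + 31*n + 30)); subtract s_(2) = 1/3 ⇒ S(n) = (n**3 + 10*n**2 + 31*n - 42)/(24*(n**3 + 10*n**2 + 31*n + 30)).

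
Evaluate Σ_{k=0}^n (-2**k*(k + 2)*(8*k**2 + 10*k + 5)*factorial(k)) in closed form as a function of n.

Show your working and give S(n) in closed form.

The ratio is 2*(k + 1)*(k + 3)*(10*k + 8*(k + 1)**2 + 15)/((k + 2)*(8*k**2 + 10*k + 5)).
A = 2*k + 2, B = 1, C = k**3 + 13*k**2/4 + 25*k/8 + 5/4.
Need (2*k + 2)·f(k+1) − (1)·f(k) = k**3 + 13*k**2/4 + 25*k/8 + 5/4.
deg f ≤ 2 (via 1,0,3).
Solve for f: f(k) = (4*k**2 + 3*k - 4)/8 (degree 2 ≤ 2).
Certificate R = B(k−1)f/C = (4*k**2 + 3*k - 4)/((k + 2)*(8*k**2 + 10*k + 5)) gives s_k = -2**k*(4*k**2 + 3*k - 4)*factorial(k).
Verify: -2**k*(k + 2)*(8*k**2 + 10*k + 5)*factorial(k) matches t_k.
Evaluate: s_(n+1) = -2**(n + 1)*(4*n**2 + 11*n + 3)*factorial(n + 1); subtract s_(0) = 4 ⇒ S(n) = -8*2**n*n**3*factorial(n) - 30*2**n*n**2*factorial(n) - 28*2**n*n*factorial(n) - 6*2**n*factorial(n) - 4.

S(n) = -8*2**n*n**3*factorial(n) - 30*2**n*n**2*factorial(n) - 28*2**n*n*factorial(n) - 6*2**n*factorial(n) - 4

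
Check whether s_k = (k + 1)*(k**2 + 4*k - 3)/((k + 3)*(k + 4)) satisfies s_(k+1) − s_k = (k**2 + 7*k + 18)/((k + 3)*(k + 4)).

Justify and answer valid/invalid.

s_(k+1) = (k + 2)*(4*k + (k + 1)**2 + 1)/((k + 4)*(k + 5))
s_(k+1) − s_k = (k**3 + 12*k**2 + 44*k + 27)/(k**3 + 12*k**2 + 47*k + 60)
(s_(k+1) − s_k) − t_k = 9*(-k - 7)/(k**3 + 12*k**2 + 47*k + 60)

Invalid: residual 9*(-k - 7)/(k**3 + 12*k**2 + 47*k + 60) ≠ 0.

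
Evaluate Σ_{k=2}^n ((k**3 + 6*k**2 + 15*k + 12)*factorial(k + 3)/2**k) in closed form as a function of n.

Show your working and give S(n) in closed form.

Compute t_(k+1)/t_k: get (k**4 + 13*k**3 + 66*k**2 + 154*k + 136)/(2*(k**3 + 6*k**2 + 15*k + 12)).
Gosper form: A/B · C(k+1)/C(k) with A=k/2 + 2, B=1, C=k**3 + 6*k**2 + 15*k + 12.
Set up (k/2 + 2)·f(k+1) − (1)·f(k) − (k**3 + 6*k**2 + 15*k + 12) = 0.
d = 2 from the (1,0,3) case.
Solve for f: f(k) = 2*k*(k + 2) (degree 2 ≤ 2).
So s_k = (B(k−1)f/C)·t_k = (2*k*(k + 2)/(k**3 + 6*k**2 + 15*k + 12))·t_k = 2**(1 - k)*k*(k + 2)*factorial(k + 3).
Verify: (k**3 + 6*k**2 + 15*k + 12)*factorial(k + 3)/2**k matches t_k.
Σ_(k=2)^n t_k = s_(n+1) − s_(2) = ((n + 1)*(n + 3)*factorial(n + 4)/2**n) − (480), i.e. -480 + n**2*factorial(n + 4)/2**n + 4*n*factorial(n + 4)/2**n + 3*factorial(n + 4)/2**n.

S(n) = -480 + n**2*factorial(n + 4)/2**n + 4*n*factorial(n + 4)/2**n + 3*factorial(n + 4)/2**n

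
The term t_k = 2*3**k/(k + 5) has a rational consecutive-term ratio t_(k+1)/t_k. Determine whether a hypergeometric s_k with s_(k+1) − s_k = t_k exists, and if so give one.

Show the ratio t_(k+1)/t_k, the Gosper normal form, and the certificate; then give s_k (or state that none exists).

not Gosper-summable; s_k does not exist

Ratio r(k) = 3*(k + 5)/(k + 6).
Factor: A=3*k + 15; B=k + 6; C=1.
f must satisfy (3*k + 15)·f(k+1) − (k + 5)·f(k) = 1.
d = -1 from the (1,1,0) case.
d = -1 < 0 ⇒ no nonzero polynomial f; not summable.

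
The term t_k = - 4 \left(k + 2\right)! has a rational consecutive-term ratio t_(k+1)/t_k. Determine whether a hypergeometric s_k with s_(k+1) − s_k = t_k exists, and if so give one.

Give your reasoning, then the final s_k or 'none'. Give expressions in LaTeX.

none (Gosper's algorithm certifies no s_k)

t_(k+1)/t_k = k + 3.
Factor: A=k + 3; B=1; C=1.
Key eq: (k + 3)·f(k+1) = (1)·f(k) + (1).
Degrees (1,0,0) ⇒ d ≤ -1.
d = -1 < 0 ⇒ no nonzero polynomial f; not summable.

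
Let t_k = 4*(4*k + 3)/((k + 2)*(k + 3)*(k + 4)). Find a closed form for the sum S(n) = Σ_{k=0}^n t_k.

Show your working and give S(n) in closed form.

S(n) = (11*n**2 + 29*n + 18)/(3*(n**2 + 7*n + 12))

Compute t_(k+1)/t_k: get (k + 2)*(4*k + 7)/((k + 5)*(4*k + 3)).
Take A(k)=k + 2, B(k)=k + 5, C(k)=k + 3/4.
Need (k + 2)·f(k+1) − (k + 4)·f(k) = k + 3/4.
deg f ≤ 2 (via 1,1,1).
Solve for f: f(k) = k*(11*k + 7)/48 (degree 2 ≤ 2).
R(k) = B(k−1)·f(k)/C(k) = k*(k + 4)*(11*k + 7)/(12*(4*k + 3)); s_k = R·t_k = k*(11*k + 7)/(3*(k + 2)*(k + 3)).
Verify: 4*(4*k + 3)/(k**3 + 9*k**2 + 26*k + 24) matches t_k.
Evaluate: s_(n+1) = (11*n**2 + 29*n + 18)/(3*(n**2 + 7*n + 12)); subtract s_(0) = 0 ⇒ S(n) = (11*n**2 + 29*n + 18)/(3*(n**2 + 7*n + 12)).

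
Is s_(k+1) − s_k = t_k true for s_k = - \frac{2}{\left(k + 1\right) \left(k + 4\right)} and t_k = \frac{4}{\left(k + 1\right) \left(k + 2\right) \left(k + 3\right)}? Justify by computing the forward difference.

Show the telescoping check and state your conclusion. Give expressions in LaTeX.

Invalid: residual \frac{4 \left(- 3 k - 11\right)}{k^{5} + 15 k^{4} + 85 k^{3} + 225 k^{2} + 274 k + 120} ≠ 0.

s_(k+1) = -2/((k + 2)*(k + 5))
s_(k+1) − s_k = 4*(k + 3)/(k**4 + 12*k**3 + 49*k**2 + 78*k + 40)
(s_(k+1) − s_k) − t_k = 4*(-3*k - 11)/(k**5 + 15*k**4 + 85*k**3 + 225*k**2 + 274*k + 120)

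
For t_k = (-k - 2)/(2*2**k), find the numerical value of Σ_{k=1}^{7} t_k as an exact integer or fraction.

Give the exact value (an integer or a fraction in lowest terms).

Σ = -501/256

The ratio is (k + 3)/(2*(k + 2)).
Factor: A=1/2; B=1; C=k + 2.
f must satisfy (1/2)·f(k+1) − (1)·f(k) = k + 2.
Degrees (0,0,1) ⇒ d ≤ 1.
Solving with deg f ≤ 1: f(k) = -2*(k + 3).
Get s_k = R·t_k = (k + 3)/2**k with R(k) = B(k−1)f(k)/C(k) = -2*(k + 3)/(k + 2).
Δs = (-k - 2)/(2*2**k), as required.
Telescoping: Σ = s_(8) − s_(1) = 11/256 − (2) = -501/256.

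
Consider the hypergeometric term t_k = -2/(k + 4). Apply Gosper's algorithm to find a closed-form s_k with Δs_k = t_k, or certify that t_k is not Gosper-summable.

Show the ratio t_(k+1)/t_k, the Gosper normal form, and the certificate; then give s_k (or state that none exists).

t_(k+1)/t_k = (k + 4)/(k + 5).
Gosper form: A/B · C(k+1)/C(k) with A=k + 4, B=k + 5, C=1.
Set up (k + 4)·f(k+1) − (k + 4)·f(k) − (1) = 0.
From deg A=1, deg B=1, deg C=0: d=0.
Write f(k) = c0. Then LHS − RHS = -1, requiring -1 = 0: contradictory. No certificate.

not Gosper-summable; s_k does not exist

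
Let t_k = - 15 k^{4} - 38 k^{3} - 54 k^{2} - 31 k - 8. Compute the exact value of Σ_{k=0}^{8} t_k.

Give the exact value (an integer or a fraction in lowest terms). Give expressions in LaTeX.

r(k) = (15*k**4 + 98*k**3 + 258*k**2 + 313*k + 146)/(15*k**4 + 38*k**3 + 54*k**2 + 31*k + 8) after simplifying.
Gosper form: A/B · C(k+1)/C(k) with A=1, B=1, C=k**4 + 38*k**3/15 + 18*k**2/5 + 31*k/15 + 8/15.
Set up (1)·f(k+1) − (1)·f(k) − (k**4 + 38*k**3/15 + 18*k**2/5 + 31*k/15 + 8/15) = 0.
From deg A=0, deg B=0, deg C=4: d=5.
Solve for f: f(k) = k*(3*k**4 + 2*k**3 + 4*k**2 - 2*k + 1)/15 (degree 5 ≤ 5).
Certificate R = B(k−1)f/C = k*(3*k**4 + 2*k**3 + 4*k**2 - 2*k + 1)/(15*k**4 + 38*k**3 + 54*k**2 + 31*k + 8) gives s_k = k*(-3*k**4 - 2*k**3 - 4*k**2 + 2*k - 1).
Check: Δs_k = -15*k**4 - 38*k**3 - 54*k**2 - 31*k - 8. ✓
Sum = s_(9) − s_(0); s_(9) = -193032, s_(0) = 0 ⇒ -193032.

Σ = -193032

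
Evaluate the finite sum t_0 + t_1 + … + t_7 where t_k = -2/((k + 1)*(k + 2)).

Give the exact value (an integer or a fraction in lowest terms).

r(k) = (k + 1)/(k + 3) after simplifying.
Take A(k)=k + 1, B(k)=k + 3, C(k)=1.
Set up (k + 1)·f(k+1) − (k + 2)·f(k) − (1) = 0.
Degrees (1,1,0) ⇒ d ≤ 1.
A polynomial solution: f(k) = k.
Get s_k = R·t_k = -2*k/(k + 1) with R(k) = B(k−1)f(k)/C(k) = k*(k + 2).
s_(k+1) − s_k = -2/(k**2 + 3*k + 2) = t_k.
Σ_(k=0)^(7) t_k = s_(8) − s_(0) = -16/9 − (0) = -16/9.

Σ = -16/9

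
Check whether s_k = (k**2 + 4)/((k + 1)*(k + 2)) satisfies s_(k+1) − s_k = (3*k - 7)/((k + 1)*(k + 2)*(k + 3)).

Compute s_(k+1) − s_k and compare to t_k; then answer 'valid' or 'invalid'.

valid (s_(k+1) − s_k reduces to t_k)

s_(k+1) = ((k + 1)**2 + 4)/((k + 2)*(k + 3))
s_(k+1) − s_k = (3*k - 7)/(k**3 + 6*k**2 + 11*k + 6)
(s_(k+1) − s_k) − t_k = 0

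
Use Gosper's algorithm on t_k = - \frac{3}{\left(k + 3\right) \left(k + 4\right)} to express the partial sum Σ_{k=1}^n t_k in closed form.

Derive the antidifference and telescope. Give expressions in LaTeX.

S(n) = - \frac{3 n}{4 n + 16}

Compute t_(k+1)/t_k: get (k + 3)/(k + 5).
So A=k + 3 and B=k + 5, with C=1.
f must satisfy (k + 3)·f(k+1) − (k + 4)·f(k) = 1.
Bound: deg f ≤ 1.
Match coefficients ⇒ f(k) = k/3.
So s_k = (B(k−1)f/C)·t_k = (k*(k + 4)/3)·t_k = -k/(k + 3).
Check: Δs_k = -3/(k**2 + 7*k + 12). ✓
Telescope: S(n) = s_(n+1) − s_(1) = (-n - 1)/(n + 4) − (-1/4) = -3*n/(4*n + 16).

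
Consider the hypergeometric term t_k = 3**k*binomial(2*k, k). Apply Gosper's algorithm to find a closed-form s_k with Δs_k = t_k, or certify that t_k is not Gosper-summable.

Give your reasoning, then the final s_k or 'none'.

none (Gosper's algorithm certifies no s_k)

Compute t_(k+1)/t_k: get 6*(2*k + 1)/(k + 1).
So A=12*k + 6 and B=k + 1, with C=1.
Solve (12*k + 6)·f(k+1) − (k)·f(k) = 1.
d = -1 from the (1,1,0) case.
d = -1 < 0 ⇒ no nonzero polynomial f; not summable.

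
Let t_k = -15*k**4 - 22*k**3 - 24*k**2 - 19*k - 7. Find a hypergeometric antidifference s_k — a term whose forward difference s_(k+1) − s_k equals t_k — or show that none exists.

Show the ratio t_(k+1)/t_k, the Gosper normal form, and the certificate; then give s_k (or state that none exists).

Step 1: r(k) = (15*k**4 + 82*k**3 + 180*k**2 + 193*k + 87)/(15*k**4 + 22*k**3 + 24*k**2 + 19*k + 7).
Gosper form: A/B · C(k+1)/C(k) with A=1, B=1, C=k**4 + 22*k**3/15 + 8*k**2/5 + 19*k/15 + 7/15.
Need (1)·f(k+1) − (1)·f(k) = k**4 + 22*k**3/15 + 8*k**2/5 + 19*k/15 + 7/15.
From deg A=0, deg B=0, deg C=4: d=5.
Coefficient equations give f(k) = k*(3*k**4 - 2*k**3 + 2*k**2 + 3*k + 1)/15.
Certificate R = B(k−1)f/C = k*(3*k**4 - 2*k**3 + 2*k**2 + 3*k + 1)/(15*k**4 + 22*k**3 + 24*k**2 + 19*k + 7) gives s_k = k*(-3*k**4 + 2*k**3 - 2*k**2 - 3*k - 1).
s_(k+1) − s_k = -15*k**4 - 22*k**3 - 24*k**2 - 19*k - 7 = t_k.

s_k = k*(-3*k**4 + 2*k**3 - 2*k**2 - 3*k - 1)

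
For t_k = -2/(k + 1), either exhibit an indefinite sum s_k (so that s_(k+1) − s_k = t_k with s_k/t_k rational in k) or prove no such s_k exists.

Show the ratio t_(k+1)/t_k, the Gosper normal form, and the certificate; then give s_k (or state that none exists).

none (Gosper's algorithm certifies no s_k)

Ratio r(k) = (k + 1)/(k + 2).
So A=k + 1 and B=k + 2, with C=1.
Solve (k + 1)·f(k+1) − (k + 1)·f(k) = 1.
deg f ≤ 0 (via 1,1,0).
Generic f = c0 gives residual -1; -1 = 0 cannot hold, so t_k is not Gosper-summable.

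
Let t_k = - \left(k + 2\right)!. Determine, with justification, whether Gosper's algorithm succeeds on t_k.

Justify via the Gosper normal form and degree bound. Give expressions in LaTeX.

No — key equation has no polynomial f.

t_(k+1)/t_k = k + 3.
Normal form (A,B,C) = (k + 3, 1, 1).
Solve (k + 3)·f(k+1) − (1)·f(k) = 1.
Bound: deg f ≤ -1.
d = -1 < 0 ⇒ no nonzero polynomial f; not summable.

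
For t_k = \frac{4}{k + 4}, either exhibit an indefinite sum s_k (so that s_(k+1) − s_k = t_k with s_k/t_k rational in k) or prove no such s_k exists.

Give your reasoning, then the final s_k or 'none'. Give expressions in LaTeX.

Ratio r(k) = (k + 4)/(k + 5).
So A=k + 4 and B=k + 5, with C=1.
f must satisfy (k + 4)·f(k+1) − (k + 4)·f(k) = 1.
Degrees (1,1,0) ⇒ d ≤ 0.
Write f(k) = c0. Then LHS − RHS = -1, requiring -1 = 0: contradictory. No certificate.

none — t_k is not Gosper-summable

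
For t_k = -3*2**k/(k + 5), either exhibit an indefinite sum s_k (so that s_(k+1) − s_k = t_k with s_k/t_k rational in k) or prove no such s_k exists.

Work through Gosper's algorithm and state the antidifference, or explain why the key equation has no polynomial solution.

r(k) = 2*(k + 5)/(k + 6) after simplifying.
A = 2*k + 10, B = k + 6, C = 1.
Key eq: (2*k + 10)·f(k+1) = (k + 5)·f(k) + (1).
deg f ≤ -1 (via 1,1,0).
deg f ≤ -1 is impossible — no certificate.

none (Gosper's algorithm certifies no s_k)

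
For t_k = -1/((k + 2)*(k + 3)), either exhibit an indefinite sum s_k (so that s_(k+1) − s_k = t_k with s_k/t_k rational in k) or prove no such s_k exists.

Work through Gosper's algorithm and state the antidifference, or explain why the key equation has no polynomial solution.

The ratio is (k + 2)/(k + 4).
Take A(k)=k + 2, B(k)=k + 4, C(k)=1.
Key eq: (k + 2)·f(k+1) = (k + 3)·f(k) + (1).
d = 1 from the (1,1,0) case.
Coefficient equations give f(k) = k/2.
Certificate R = B(k−1)f/C = k*(k + 3)/2 gives s_k = -k/(2*k + 4).
Δs = -1/(k**2 + 5*k + 6), as required.

s_k = -k/(2*k + 4)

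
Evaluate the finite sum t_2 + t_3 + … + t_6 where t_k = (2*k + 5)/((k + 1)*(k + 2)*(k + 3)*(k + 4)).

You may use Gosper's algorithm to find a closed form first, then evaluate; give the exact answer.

Compute t_(k+1)/t_k: get (k + 1)*(2*k + 7)/((k + 5)*(2*k + 5)).
Take A(k)=k + 1, B(k)=k + 5, C(k)=k + 5/2.
Solve (k + 1)·f(k+1) − (k + 4)·f(k) = k + 5/2.
From deg A=1, deg B=1, deg C=1: d=3.
Solve for f: f(k) = k*(k + 2)*(k + 4)/6 (degree 3 ≤ 3).
Certificate R = B(k−1)f/C = k*(k + 2)*(k + 4)**2/(3*(2*k + 5)) gives s_k = k*(k + 4)/(3*(k**2 + 4*k + 3)).
Verify: (2*k + 5)/(k**4 + 10*k**3 + 35*k**2 + 50*k + 24) matches t_k.
Sum = s_(7) − s_(2); s_(7) = 77/240, s_(2) = 4/15 ⇒ 13/240.

Σ = 13/240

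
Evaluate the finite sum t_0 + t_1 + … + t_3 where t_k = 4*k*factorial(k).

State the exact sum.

Σ = 92

Ratio r(k) = (k + 1)**2/k.
So A=k + 1 and B=1, with C=k.
Solve (k + 1)·f(k+1) − (1)·f(k) = k.
deg f ≤ 0 (via 1,0,1).
A polynomial solution: f(k) = 1.
Certificate R = B(k−1)f/C = 1/k gives s_k = 4*factorial(k).
Verify: 4*k*factorial(k) matches t_k.
Σ_(k=0)^(3) t_k = s_(4) − s_(0) = 96 − (4) = 92.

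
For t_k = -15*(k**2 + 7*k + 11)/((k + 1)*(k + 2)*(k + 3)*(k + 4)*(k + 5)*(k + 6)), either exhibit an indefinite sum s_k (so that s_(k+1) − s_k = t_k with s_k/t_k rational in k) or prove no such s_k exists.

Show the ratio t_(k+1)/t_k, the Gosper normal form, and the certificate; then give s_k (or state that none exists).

Compute t_(k+1)/t_k: get (k + 1)*(7*k + (k + 1)**2 + 18)/((k + 7)*(k**2 + 7*k + 11)).
Factor: A=k + 1; B=k + 7; C=k**2 + 7*k + 11.
Solve (k + 1)·f(k+1) − (k + 6)·f(k) = k**2 + 7*k + 11.
Bound: deg f ≤ 5.
Solve for f: f(k) = k*(k + 2)*(k + 4)*(k**2 + 9*k + 23)/45 (degree 5 ≤ 5).
Then R = B(k−1)f/C = k*(k + 2)*(k + 4)*(k + 6)*(k**2 + 9*k + 23)/(45*(k**2 + 7*k + 11)), so s_k = R(k)·t_k = k*(-k**2 - 9*k - 23)/(3*(k**3 + 9*k**2 + 23*k + 15)).
s_(k+1) − s_k = 15*(-k**2 - 7*k - 11)/(k**6 + 21*k**5 + 175*k**4 + 735*k**3 + 1624*k**2 + 1764*k + 720) = t_k.

s_k = k*(-k**2 - 9*k - 23)/(3*(k**3 + 9*k**2 + 23*k + 15))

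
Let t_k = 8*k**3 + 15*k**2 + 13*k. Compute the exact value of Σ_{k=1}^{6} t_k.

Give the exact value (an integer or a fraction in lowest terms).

Σ = 5166

r(k) = (8*k**3 + 39*k**2 + 67*k + 36)/(k*(8*k**2 + 15*k + 13)) after simplifying.
So A=1 and B=1, with C=k**3 + 15*k**2/8 + 13*k/8.
Set up (1)·f(k+1) − (1)·f(k) − (k**3 + 15*k**2/8 + 13*k/8) = 0.
Bound: deg f ≤ 4.
A polynomial solution: f(k) = k*(k - 1)*(2*k**2 + 3*k + 4)/8.
Then R = B(k−1)f/C = (k - 1)*(2*k**2 + 3*k + 4)/(8*k**2 + 15*k + 13), so s_k = R(k)·t_k = k*(2*k**3 + k**2 + k - 4).
Δs = k*(8*k**2 + 15*k + 13), as required.
Σ_(k=1)^(6) t_k = s_(7) − s_(1) = 5166 − (0) = 5166.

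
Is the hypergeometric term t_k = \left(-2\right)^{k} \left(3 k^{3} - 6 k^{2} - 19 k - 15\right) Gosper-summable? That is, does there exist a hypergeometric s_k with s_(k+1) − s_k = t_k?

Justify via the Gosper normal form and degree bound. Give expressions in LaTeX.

Yes. s_k = \left(-2\right)^{k} \left(- k^{3} + 4 k^{2} + 3 k + 1\right).

t_(k+1)/t_k = 2*(-3*k**3 - 3*k**2 + 22*k + 37)/(3*k**3 - 6*k**2 - 19*k - 15).
Gosper form: A/B · C(k+1)/C(k) with A=-2, B=1, C=k**3 - 2*k**2 - 19*k/3 - 5.
Set up (-2)·f(k+1) − (1)·f(k) − (k**3 - 2*k**2 - 19*k/3 - 5) = 0.
Degrees (0,0,3) ⇒ d ≤ 3.
Coefficient equations give f(k) = -(k**3 - 4*k**2 - 3*k - 1)/3.
Certificate R = B(k−1)f/C = -(k**3 - 4*k**2 - 3*k - 1)/(3*k**3 - 6*k**2 - 19*k - 15) gives s_k = (-2)**k*(-k**3 + 4*k**2 + 3*k + 1).
s_(k+1) − s_k = (-2)**k*(3*k**3 - 6*k**2 - 19*k - 15) = t_k.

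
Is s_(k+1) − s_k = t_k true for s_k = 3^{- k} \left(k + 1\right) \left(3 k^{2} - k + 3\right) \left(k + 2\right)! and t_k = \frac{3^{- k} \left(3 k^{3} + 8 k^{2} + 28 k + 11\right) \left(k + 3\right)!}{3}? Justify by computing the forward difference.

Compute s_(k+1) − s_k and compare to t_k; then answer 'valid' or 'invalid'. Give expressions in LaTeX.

Invalid: residual - \frac{2 \cdot 3^{- k} \left(3 k^{3} + 5 k^{2} + 23 k + 6\right) \left(k + 2\right)!}{3} ≠ 0.

s_(k+1) = (k + 2)*(3*k**2 + 5*k + 5)*factorial(k + 3)/(3*3**k)
s_(k+1) − s_k = (3*k**4 + 11*k**3 + 42*k**2 + 49*k + 21)*factorial(k + 2)/(3*3**k)
(s_(k+1) − s_k) − t_k = -2*(3*k**3 + 5*k**2 + 23*k + 6)*factorial(k + 2)/(3*3**k)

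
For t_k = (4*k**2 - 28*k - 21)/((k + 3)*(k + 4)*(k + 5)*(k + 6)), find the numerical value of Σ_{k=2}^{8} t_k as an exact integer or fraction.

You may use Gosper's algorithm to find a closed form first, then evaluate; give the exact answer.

Σ = -929/10920

Compute t_(k+1)/t_k: get (4*k**3 - 8*k**2 - 105*k - 135)/(4*k**3 - 217*k - 147).
Gosper form: A/B · C(k+1)/C(k) with A=k + 3, B=k + 7, C=k**2 - 7*k - 21/4.
Need (k + 3)·f(k+1) − (k + 6)·f(k) = k**2 - 7*k - 21/4.
d = 3 from the (1,1,2) case.
Coefficient equations give f(k) = -k*(k**2 + 92*k + 47)/80.
Get s_k = R·t_k = k*(-k**2 - 92*k - 47)/(20*(k + 3)*(k + 4)*(k + 5)) with R(k) = B(k−1)f(k)/C(k) = -k*(k + 6)*(k**2 + 92*k + 47)/(20*(4*k**2 - 28*k - 21)).
Δs = (4*k**2 - 28*k - 21)/(k**4 + 18*k**3 + 119*k**2 + 342*k + 360), as required.
Sum = s_(9) − s_(2); s_(9) = -717/3640, s_(2) = -47/420 ⇒ -929/10920.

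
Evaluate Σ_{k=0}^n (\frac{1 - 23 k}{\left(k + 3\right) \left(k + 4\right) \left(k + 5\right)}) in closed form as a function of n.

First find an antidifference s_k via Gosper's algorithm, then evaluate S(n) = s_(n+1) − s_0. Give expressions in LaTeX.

Compute t_(k+1)/t_k: get (k + 3)*(23*k + 22)/((k + 6)*(23*k - 1)).
Take A(k)=k + 3, B(k)=k + 6, C(k)=k - 1/23.
f must satisfy (k + 3)·f(k+1) − (k + 5)·f(k) = k - 1/23.
From deg A=1, deg B=1, deg C=1: d=2.
Solving with deg f ≤ 2: f(k) = k*(17*k - 19)/138.
R(k) = B(k−1)·f(k)/C(k) = k*(k + 5)*(17*k - 19)/(6*(23*k - 1)); s_k = R·t_k = k*(19 - 17*k)/(6*(k + 3)*(k + 4)).
s_(k+1) − s_k = (1 - 23*k)/(k**3 + 12*k**2 + 47*k + 60) = t_k.
Σ_(k=0)^n t_k = s_(n+1) − s_(0) = ((-17*n**2 - 15*n + 2)/(6*(n**2 + 9*n + 20))) − (0), i.e. (-17*n**2 - 15*n + 2)/(6*(n**2 + 9*n + 20)).

S(n) = \frac{- 17 n^{2} - 15 n + 2}{6 \left(n^{2} + 9 n + 20\right)}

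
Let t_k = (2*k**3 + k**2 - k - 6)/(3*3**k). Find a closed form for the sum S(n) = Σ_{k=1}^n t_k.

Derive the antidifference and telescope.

Compute t_(k+1)/t_k: get (-k + 2*(k + 1)**3 + (k + 1)**2 - 7)/(3*(2*k**3 + k**2 - k - 6)).
So A=1/3 and B=1, with C=k**3 + k**2/2 - k/2 - 3.
Set up (1/3)·f(k+1) − (1)·f(k) − (k**3 + k**2/2 - k/2 - 3) = 0.
d = 3 from the (0,0,3) case.
A polynomial solution: f(k) = -3*k*(k**2 + 2*k + 3)/2.
Get s_k = R·t_k = k*(-k**2 - 2*k - 3)/3**k with R(k) = B(k−1)f(k)/C(k) = -3*k*(k**2 + 2*k + 3)/(2*k**3 + k**2 - k - 6).
s_(k+1) − s_k = (2*k**3 + k**2 - k - 6)/(3*3**k) = t_k.
s_(n+1) = 3**(-n - 1)*(-n**3 - 5*n**2 - 10*n - 6) and s_(1) = -2, so S(n) = (6*3**n - n**3 - 5*n**2 - 10*n - 6)/(3*3**n).

S(n) = (6*3**n - n**3 - 5*n**2 - 10*n - 6)/(3*3**n)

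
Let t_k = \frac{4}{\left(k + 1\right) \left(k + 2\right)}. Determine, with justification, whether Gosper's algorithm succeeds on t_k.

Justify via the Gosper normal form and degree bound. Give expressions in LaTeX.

r(k) = (k + 1)/(k + 3) after simplifying.
A = k + 1, B = k + 3, C = 1.
f must satisfy (k + 1)·f(k+1) − (k + 2)·f(k) = 1.
deg f ≤ 1 (via 1,1,0).
Match coefficients ⇒ f(k) = k.
Then R = B(k−1)f/C = k*(k + 2), so s_k = R(k)·t_k = 4*k/(k + 1).
s_(k+1) − s_k = 4/(k**2 + 3*k + 2) = t_k.

Yes. s_k = \frac{4 k}{k + 1}.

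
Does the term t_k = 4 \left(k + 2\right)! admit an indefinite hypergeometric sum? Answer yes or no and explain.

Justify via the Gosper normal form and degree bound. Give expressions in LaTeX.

Compute t_(k+1)/t_k: get k + 3.
Take A(k)=k + 3, B(k)=1, C(k)=1.
Solve (k + 3)·f(k+1) − (1)·f(k) = 1.
deg f ≤ -1 (via 1,0,0).
deg f ≤ -1 is impossible — no certificate.

No. Not Gosper-summable.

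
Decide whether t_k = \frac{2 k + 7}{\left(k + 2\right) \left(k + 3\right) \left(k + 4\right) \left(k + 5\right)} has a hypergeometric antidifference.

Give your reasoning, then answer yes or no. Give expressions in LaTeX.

Yes. s_k = \frac{k \left(k + 6\right)}{8 \left(k^{2} + 6 k + 8\right)}.

r(k) = (k + 2)*(2*k + 9)/((k + 6)*(2*k + 7)) after simplifying.
Factor: A=k + 2; B=k + 6; C=k + 7/2.
Need (k + 2)·f(k+1) − (k + 5)·f(k) = k + 7/2.
deg f ≤ 3 (via 1,1,1).
Match coefficients ⇒ f(k) = k*(k + 3)*(k + 6)/16.
Get s_k = R·t_k = k*(k + 6)/(8*(k**2 + 6*k + 8)) with R(k) = B(k−1)f(k)/C(k) = k*(k + 3)*(k + 5)*(k + 6)/(8*(2*k + 7)).
Δs = (2*k + 7)/(k**4 + 14*k**3 + 71*k**2 + 154*k + 120), as required.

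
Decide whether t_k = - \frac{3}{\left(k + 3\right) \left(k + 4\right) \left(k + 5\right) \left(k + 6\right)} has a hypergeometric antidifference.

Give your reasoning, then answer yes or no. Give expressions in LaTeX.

Yes. s_k = \frac{k \left(- k^{2} - 12 k - 47\right)}{60 \left(k + 3\right) \left(k + 4\right) \left(k + 5\right)}.

r(k) = (k + 3)/(k + 7) after simplifying.
Gosper form: A/B · C(k+1)/C(k) with A=k + 3, B=k + 7, C=1.
Need (k + 3)·f(k+1) − (k + 6)·f(k) = 1.
From deg A=1, deg B=1, deg C=0: d=3.
Coefficient equations give f(k) = k*(k**2 + 12*k + 47)/180.
Get s_k = R·t_k = k*(-k**2 - 12*k - 47)/(60*(k + 3)*(k + 4)*(k + 5)) with R(k) = B(k−1)f(k)/C(k) = k*(k + 6)*(k**2 + 12*k + 47)/180.
s_(k+1) − s_k = -3/(k**4 + 18*k**3 + 119*k**2 + 342*k + 360) = t_k.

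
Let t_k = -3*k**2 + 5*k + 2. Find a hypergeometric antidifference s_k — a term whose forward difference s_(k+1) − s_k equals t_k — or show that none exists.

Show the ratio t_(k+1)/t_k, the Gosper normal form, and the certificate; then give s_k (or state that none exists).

s_k = k*(-k**2 + 4*k - 1)

Step 1: r(k) = (3*k**2 + k - 4)/(3*k**2 - 5*k - 2).
Gosper form: A/B · C(k+1)/C(k) with A=1, B=1, C=k**2 - 5*k/3 - 2/3.
f must satisfy (1)·f(k+1) − (1)·f(k) = k**2 - 5*k/3 - 2/3.
From deg A=0, deg B=0, deg C=2: d=3.
Solve for f: f(k) = k*(k**2 - 4*k + 1)/3 (degree 3 ≤ 3).
So s_k = (B(k−1)f/C)·t_k = (k*(k**2 - 4*k + 1)/((k - 2)*(3*k + 1)))·t_k = k*(-k**2 + 4*k - 1).
Δs = -3*k**2 + 5*k + 2, as required.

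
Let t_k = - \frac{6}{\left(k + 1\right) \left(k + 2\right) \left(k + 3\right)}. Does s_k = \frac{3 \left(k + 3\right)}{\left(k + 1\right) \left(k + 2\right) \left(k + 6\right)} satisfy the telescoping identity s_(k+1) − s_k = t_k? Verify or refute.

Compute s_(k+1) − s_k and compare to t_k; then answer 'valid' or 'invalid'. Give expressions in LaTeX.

s_(k+1) = 3*(k + 4)/((k + 2)*(k + 3)*(k + 7))
s_(k+1) − s_k = 3*(-2*k**2 - 17*k - 39)/(k**5 + 19*k**4 + 131*k**3 + 401*k**2 + 540*k + 252)
(s_(k+1) − s_k) − t_k = 27*(k + 5)/(k**5 + 19*k**4 + 131*k**3 + 401*k**2 + 540*k + 252)

Invalid: residual \frac{27 \left(k + 5\right)}{k^{5} + 19 k^{4} + 131 k^{3} + 401 k^{2} + 540 k + 252} ≠ 0.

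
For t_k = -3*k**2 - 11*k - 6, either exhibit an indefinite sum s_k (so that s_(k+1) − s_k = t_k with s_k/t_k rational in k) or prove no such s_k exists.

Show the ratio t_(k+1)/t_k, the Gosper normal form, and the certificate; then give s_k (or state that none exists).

s_k = k*(-k**2 - 4*k - 1)

Compute t_(k+1)/t_k: get (3*k**2 + 17*k + 20)/(3*k**2 + 11*k + 6).
So A=1 and B=1, with C=k**2 + 11*k/3 + 2.
Key eq: (1)·f(k+1) = (1)·f(k) + (k**2 + 11*k/3 + 2).
Degrees (0,0,2) ⇒ d ≤ 3.
Solving with deg f ≤ 3: f(k) = k*(k**2 + 4*k + 1)/3.
Then R = B(k−1)f/C = k*(k**2 + 4*k + 1)/((k + 3)*(3*k + 2)), so s_k = R(k)·t_k = k*(-k**2 - 4*k - 1).
Δs = -3*k**2 - 11*k - 6, as required.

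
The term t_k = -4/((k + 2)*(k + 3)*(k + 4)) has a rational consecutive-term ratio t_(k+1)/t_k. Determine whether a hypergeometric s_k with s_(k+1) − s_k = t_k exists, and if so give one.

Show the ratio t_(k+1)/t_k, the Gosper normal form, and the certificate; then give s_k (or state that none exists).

r(k) = (k + 2)/(k + 5) after simplifying.
So A=k + 2 and B=k + 5, with C=1.
Need (k + 2)·f(k+1) − (k + 4)·f(k) = 1.
Bound: deg f ≤ 2.
Solving with deg f ≤ 2: f(k) = k*(k + 5)/12.
Get s_k = R·t_k = k*(-k - 5)/(3*(k + 2)*(k + 3)) with R(k) = B(k−1)f(k)/C(k) = k*(k + 4)*(k + 5)/12.
Δs = -4/(k**3 + 9*k**2 + 26*k + 24), as required.

s_k = k*(-k - 5)/(3*(k + 2)*(k + 3))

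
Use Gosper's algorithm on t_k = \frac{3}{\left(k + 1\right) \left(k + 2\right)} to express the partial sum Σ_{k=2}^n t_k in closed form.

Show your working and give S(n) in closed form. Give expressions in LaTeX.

Ratio r(k) = (k + 1)/(k + 3).
Gosper form: A/B · C(k+1)/C(k) with A=k + 1, B=k + 3, C=1.
Need (k + 1)·f(k+1) − (k + 2)·f(k) = 1.
Bound: deg f ≤ 1.
A polynomial solution: f(k) = k.
Then R = B(k−1)f/C = k*(k + 2), so s_k = R(k)·t_k = 3*k/(k + 1).
Check: Δs_k = 3/(k**2 + 3*k + 2). ✓
s_(n+1) = 3*(n + 1)/(n + 2) and s_(2) = 2, so S(n) = (n - 1)/(n + 2).

S(n) = \frac{n - 1}{n + 2}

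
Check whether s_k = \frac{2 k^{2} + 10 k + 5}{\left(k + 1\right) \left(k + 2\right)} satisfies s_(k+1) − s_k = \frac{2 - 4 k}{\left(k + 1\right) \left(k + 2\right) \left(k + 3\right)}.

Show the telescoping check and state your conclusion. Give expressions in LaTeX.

Valid: the claim telescopes to t_k.

s_(k+1) = (10*k + 2*(k + 1)**2 + 15)/((k + 2)*(k + 3))
s_(k+1) − s_k = 2*(1 - 2*k)/(k**3 + 6*k**2 + 11*k + 6)
(s_(k+1) − s_k) − t_k = 0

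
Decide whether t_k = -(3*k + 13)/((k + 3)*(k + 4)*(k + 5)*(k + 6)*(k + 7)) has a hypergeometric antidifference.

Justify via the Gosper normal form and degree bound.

The ratio is (k + 3)*(3*k + 16)/((k + 8)*(3*k + 13)).
So A=k + 3 and B=k + 8, with C=k + 13/3.
Need (k + 3)·f(k+1) − (k + 7)·f(k) = k + 13/3.
d = 4 from the (1,1,1) case.
Match coefficients ⇒ f(k) = k*(k + 4)*(k**2 + 14*k + 63)/270.
So s_k = (B(k−1)f/C)·t_k = (k*(k + 4)*(k + 7)*(k**2 + 14*k + 63)/(90*(3*k + 13)))·t_k = k*(-k**2 - 14*k - 63)/(90*(k**3 + 14*k**2 + 63*k + 90)).
Δs = (-3*k - 13)/(k**5 + 25*k**4 + 245*k**3 + 1175*k**2 + 2754*k + 2520), as required.

Yes. s_k = k*(-k**2 - 14*k - 63)/(90*(k**3 + 14*k**2 + 63*k + 90)).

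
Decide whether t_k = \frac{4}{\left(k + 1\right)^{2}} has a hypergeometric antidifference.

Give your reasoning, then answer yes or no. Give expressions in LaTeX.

The ratio is (k + 1)**2/(k + 2)**2.
Gosper form: A/B · C(k+1)/C(k) with A=k**2 + 2*k + 1, B=k**2 + 4*k + 4, C=1.
Key eq: (k**2 + 2*k + 1)·f(k+1) = (k**2 + 2*k + 1)·f(k) + (1).
Bound: deg f ≤ 0.
f = c0 ⇒ A·f(k+1) − B(k−1)·f(k) − C = -1. The system {-1 = 0} is inconsistent; no antidifference.

No. Not Gosper-summable.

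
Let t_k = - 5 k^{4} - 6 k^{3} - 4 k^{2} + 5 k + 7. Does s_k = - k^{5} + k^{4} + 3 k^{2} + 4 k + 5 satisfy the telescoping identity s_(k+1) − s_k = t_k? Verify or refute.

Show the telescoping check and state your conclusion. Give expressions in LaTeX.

Valid — Δs_k = t_k.

s_(k+1) = 4*k - (k + 1)**5 + (k + 1)**4 + 3*(k + 1)**2 + 9
s_(k+1) − s_k = -5*k**4 - 6*k**3 - 4*k**2 + 5*k + 7
(s_(k+1) − s_k) − t_k = 0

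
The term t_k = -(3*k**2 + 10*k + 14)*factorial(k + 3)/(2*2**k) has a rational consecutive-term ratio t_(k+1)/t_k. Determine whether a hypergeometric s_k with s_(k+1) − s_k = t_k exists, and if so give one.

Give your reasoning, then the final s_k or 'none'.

s_k = -(3*k + 1)*factorial(k + 3)/2**k

The ratio is (k + 4)*(10*k + 3*(k + 1)**2 + 24)/(2*(3*k**2 + 10*k + 14)).
Take A(k)=k/2 + 2, B(k)=1, C(k)=k**2 + 10*k/3 + 14/3.
Set up (k/2 + 2)·f(k+1) − (1)·f(k) − (k**2 + 10*k/3 + 14/3) = 0.
From deg A=1, deg B=0, deg C=2: d=1.
Solving with deg f ≤ 1: f(k) = 2*(3*k + 1)/3.
Get s_k = R·t_k = -(3*k + 1)*factorial(k + 3)/2**k with R(k) = B(k−1)f(k)/C(k) = 2*(3*k + 1)/(3*k**2 + 10*k + 14).
s_(k+1) − s_k = -(3*k**2 + 10*k + 14)*factorial(k + 3)/(2*2**k) = t_k.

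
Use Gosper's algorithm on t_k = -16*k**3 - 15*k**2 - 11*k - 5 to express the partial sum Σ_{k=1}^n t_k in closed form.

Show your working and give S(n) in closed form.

r(k) = (16*k**3 + 63*k**2 + 89*k + 47)/(16*k**3 + 15*k**2 + 11*k + 5) after simplifying.
So A=1 and B=1, with C=k**3 + 15*k**2/16 + 11*k/16 + 5/16.
Set up (1)·f(k+1) − (1)·f(k) − (k**3 + 15*k**2/16 + 11*k/16 + 5/16) = 0.
Bound: deg f ≤ 4.
Match coefficients ⇒ f(k) = k*(4*k**3 - 3*k**2 + 2*k + 2)/16.
Certificate R = B(k−1)f/C = k*(4*k**3 - 3*k**2 + 2*k + 2)/(16*k**3 + 15*k**2 + 11*k + 5) gives s_k = k*(-4*k**3 + 3*k**2 - 2*k - 2).
Check: Δs_k = -16*k**3 - 15*k**2 - 11*k - 5. ✓
Evaluate: s_(n+1) = -4*n**4 - 13*n**3 - 17*n**2 - 13*n - 5; subtract s_(1) = -5 ⇒ S(n) = n*(-4*n**3 - 13*n**2 - 17*n - 13).

S(n) = n*(-4*n**3 - 13*n**2 - 17*n - 13)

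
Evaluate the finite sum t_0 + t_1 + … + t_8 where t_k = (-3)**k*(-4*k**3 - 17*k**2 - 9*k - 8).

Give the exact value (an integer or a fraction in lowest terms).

Step 1: r(k) = 3*(-4*k**3 - 29*k**2 - 55*k - 38)/(4*k**3 + 17*k**2 + 9*k + 8).
Factor: A=-3; B=1; C=k**3 + 17*k**2/4 + 9*k/4 + 2.
Solve (-3)·f(k+1) − (1)·f(k) = k**3 + 17*k**2/4 + 9*k/4 + 2.
From deg A=0, deg B=0, deg C=3: d=3.
Solve for f: f(k) = -(k**3 + 2*k**2 - 3*k + 2)/4 (degree 3 ≤ 3).
R(k) = B(k−1)·f(k)/C(k) = -(k**3 + 2*k**2 - 3*k + 2)/(4*k**3 + 17*k**2 + 9*k + 8); s_k = R·t_k = (-3)**k*(k**3 + 2*k**2 - 3*k + 2).
Check: Δs_k = (-3)**k*(-4*k**3 - 17*k**2 - 9*k - 8). ✓
Sum = s_(9) − s_(0); s_(9) = -17045478, s_(0) = 2 ⇒ -17045480.

Σ = -17045480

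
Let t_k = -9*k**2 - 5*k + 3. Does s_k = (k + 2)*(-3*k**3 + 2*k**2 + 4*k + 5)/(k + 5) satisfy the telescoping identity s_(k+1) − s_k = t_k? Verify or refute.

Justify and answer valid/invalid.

s_(k+1) = (-3*k**4 - 16*k**3 - 22*k**2 + 5*k + 24)/(k + 6)
s_(k+1) − s_k = (-9*k**4 - 86*k**3 - 166*k**2 - 39*k + 60)/(k**2 + 11*k + 30)
(s_(k+1) − s_k) − t_k = 6*(3*k**3 + 26*k**2 + 13*k - 5)/(k**2 + 11*k + 30)

Invalid: residual 6*(3*k**3 + 26*k**2 + 13*k - 5)/(k**2 + 11*k + 30) ≠ 0.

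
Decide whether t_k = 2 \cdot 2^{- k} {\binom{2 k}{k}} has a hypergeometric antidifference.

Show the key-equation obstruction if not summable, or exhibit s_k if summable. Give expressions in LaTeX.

Step 1: r(k) = (2*k + 1)/(k + 1).
So A=2*k + 1 and B=k + 1, with C=1.
Need (2*k + 1)·f(k+1) − (k)·f(k) = 1.
Bound: deg f ≤ -1.
Negative degree bound (-1): no f exists, t_k not Gosper-summable.

No — key equation has no polynomial f.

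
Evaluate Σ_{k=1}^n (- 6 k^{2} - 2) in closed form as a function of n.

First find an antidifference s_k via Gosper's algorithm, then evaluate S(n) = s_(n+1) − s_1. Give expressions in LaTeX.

Ratio r(k) = (3*(k + 1)**2 + 1)/(3*k**2 + 1).
Normal form (A,B,C) = (1, 1, k**2 + 1/3).
Need (1)·f(k+1) − (1)·f(k) = k**2 + 1/3.
Bound: deg f ≤ 3.
Coefficient equations give f(k) = k*(2*k**2 - 3*k + 3)/6.
So s_k = (B(k−1)f/C)·t_k = (k*(2*k**2 - 3*k + 3)/(2*(3*k**2 + 1)))·t_k = k*(-2*k**2 + 3*k - 3).
Verify: -6*k**2 - 2 matches t_k.
s_(n+1) = -2*n**3 - 3*n**2 - 3*n - 2 and s_(1) = -2, so S(n) = n*(-2*n**2 - 3*n - 3).

S(n) = n \left(- 2 n^{2} - 3 n - 3\right)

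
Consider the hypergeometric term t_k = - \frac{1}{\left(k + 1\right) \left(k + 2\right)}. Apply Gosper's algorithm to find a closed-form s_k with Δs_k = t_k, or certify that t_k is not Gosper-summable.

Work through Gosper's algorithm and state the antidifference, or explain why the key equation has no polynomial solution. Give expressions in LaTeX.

The ratio is (k + 1)/(k + 3).
Gosper form: A/B · C(k+1)/C(k) with A=k + 1, B=k + 3, C=1.
f must satisfy (k + 1)·f(k+1) − (k + 2)·f(k) = 1.
Bound: deg f ≤ 1.
Coefficient equations give f(k) = k.
Certificate R = B(k−1)f/C = k*(k + 2) gives s_k = -k/(k + 1).
s_(k+1) − s_k = -1/(k**2 + 3*k + 2) = t_k.

s_k = - \frac{k}{k + 1}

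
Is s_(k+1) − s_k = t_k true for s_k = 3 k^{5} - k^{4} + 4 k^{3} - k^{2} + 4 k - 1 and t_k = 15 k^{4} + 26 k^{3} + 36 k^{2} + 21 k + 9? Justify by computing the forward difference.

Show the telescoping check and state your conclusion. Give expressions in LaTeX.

valid; difference matches t_k

s_(k+1) = 3*k**5 + 14*k**4 + 30*k**3 + 35*k**2 + 25*k + 8
s_(k+1) − s_k = 15*k**4 + 26*k**3 + 36*k**2 + 21*k + 9
(s_(k+1) − s_k) − t_k = 0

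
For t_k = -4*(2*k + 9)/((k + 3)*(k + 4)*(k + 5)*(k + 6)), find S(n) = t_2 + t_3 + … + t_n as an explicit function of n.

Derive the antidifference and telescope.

r(k) = (k + 3)*(2*k + 11)/((k + 7)*(2*k + 9)) after simplifying.
Factor: A=k + 3; B=k + 7; C=k + 9/2.
Need (k + 3)·f(k+1) − (k + 6)·f(k) = k + 9/2.
From deg A=1, deg B=1, deg C=1: d=3.
Match coefficients ⇒ f(k) = k*(k + 4)*(k + 8)/30.
So s_k = (B(k−1)f/C)·t_k = (k*(k + 4)*(k + 6)*(k + 8)/(15*(2*k + 9)))·t_k = 4*k*(-k - 8)/(15*(k**2 + 8*k + 15)).
Verify: 4*(-2*k - 9)/(k**4 + 18*k**3 + 119*k**2 + 342*k + 360) matches t_k.
Σ_(k=2)^n t_k = s_(n+1) − s_(2) = (4*(-n**2 - 10*n - 9)/(15*(n**2 + 10*n + 24))) − (-16/105), i.e. 4*(-n**2 - 10*n + 11)/(35*(n**2 + 10*n + 24)).

S(n) = 4*(-n**2 - 10*n + 11)/(35*(n**2 + 10*n + 24))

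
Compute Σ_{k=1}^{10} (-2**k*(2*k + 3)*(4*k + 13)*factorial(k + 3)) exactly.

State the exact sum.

Σ = -8034351316991760

Step 1: r(k) = 2*(k + 4)*(2*k + 5)*(4*k + 17)/((2*k + 3)*(4*k + 13)).
Factor: A=2*k + 8; B=1; C=k**2 + 19*k/4 + 39/8.
Need (2*k + 8)·f(k+1) − (1)·f(k) = k**2 + 19*k/4 + 39/8.
Degrees (1,0,2) ⇒ d ≤ 1.
Coefficient equations give f(k) = (4*k + 1)/8.
Certificate R = B(k−1)f/C = (4*k + 1)/((2*k + 3)*(4*k + 13)) gives s_k = -2**k*(4*k + 1)*factorial(k + 3).
Δs = -2**k*(2*k + 3)*(4*k + 13)*factorial(k + 3), as required.
Σ_(k=1)^(10) t_k = s_(11) − s_(1) = -8034351316992000 − (-240) = -8034351316991760.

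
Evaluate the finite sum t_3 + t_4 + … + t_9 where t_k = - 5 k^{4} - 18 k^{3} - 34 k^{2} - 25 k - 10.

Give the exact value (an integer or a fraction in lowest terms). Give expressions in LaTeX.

t_(k+1)/t_k = (5*k**4 + 38*k**3 + 118*k**2 + 167*k + 92)/(5*k**4 + 18*k**3 + 34*k**2 + 25*k + 10).
Factor: A=1; B=1; C=k**4 + 18*k**3/5 + 34*k**2/5 + 5*k + 2.
Set up (1)·f(k+1) − (1)·f(k) − (k**4 + 18*k**3/5 + 34*k**2/5 + 5*k + 2) = 0.
d = 5 from the (0,0,4) case.
Match coefficients ⇒ f(k) = k*(k**4 + 2*k**3 + 4*k**2 + 3)/5.
Then R = B(k−1)f/C = k*(k**4 + 2*k**3 + 4*k**2 + 3)/(5*k**4 + 18*k**3 + 34*k**2 + 25*k + 10), so s_k = R(k)·t_k = k*(-k**4 - 2*k**3 - 4*k**2 - 3).
Verify: -5*k**4 - 18*k**3 - 34*k**2 - 25*k - 10 matches t_k.
Evaluate s at k=10 and k=3: -124030 and -522; difference -123508.

Σ = -123508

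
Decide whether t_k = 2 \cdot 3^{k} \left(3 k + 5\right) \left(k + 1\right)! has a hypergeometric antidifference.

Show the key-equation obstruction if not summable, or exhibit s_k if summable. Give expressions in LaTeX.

Yes. s_k = 2 \cdot 3^{k} \left(k + 1\right)!.

Compute t_(k+1)/t_k: get 3*(k + 2)*(3*k + 8)/(3*k + 5).
A = 3*k + 6, B = 1, C = k + 5/3.
Solve (3*k + 6)·f(k+1) − (1)·f(k) = k + 5/3.
d = 0 from the (1,0,1) case.
Solving with deg f ≤ 0: f(k) = 1/3.
So s_k = (B(k−1)f/C)·t_k = (1/(3*k + 5))·t_k = 2*3**k*factorial(k + 1).
Δs = 2*3**k*(3*k + 5)*factorial(k + 1), as required.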